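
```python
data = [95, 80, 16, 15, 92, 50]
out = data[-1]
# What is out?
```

data has length 6. Negative index -1 maps to positive index 6 + (-1) = 5. data[5] = 50.

50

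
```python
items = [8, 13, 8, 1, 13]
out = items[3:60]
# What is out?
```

items has length 5. The slice items[3:60] selects indices [3, 4] (3->1, 4->13), giving [1, 13].

[1, 13]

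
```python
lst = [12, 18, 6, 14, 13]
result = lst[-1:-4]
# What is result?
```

lst has length 5. The slice lst[-1:-4] resolves to an empty index range, so the result is [].

[]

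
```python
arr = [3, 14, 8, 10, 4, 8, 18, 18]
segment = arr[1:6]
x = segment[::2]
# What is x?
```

arr has length 8. The slice arr[1:6] selects indices [1, 2, 3, 4, 5] (1->14, 2->8, 3->10, 4->4, 5->8), giving [14, 8, 10, 4, 8]. So segment = [14, 8, 10, 4, 8]. segment has length 5. The slice segment[::2] selects indices [0, 2, 4] (0->14, 2->10, 4->8), giving [14, 10, 8].

[14, 10, 8]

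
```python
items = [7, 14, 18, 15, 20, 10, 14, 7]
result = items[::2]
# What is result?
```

items has length 8. The slice items[::2] selects indices [0, 2, 4, 6] (0->7, 2->18, 4->20, 6->14), giving [7, 18, 20, 14].

[7, 18, 20, 14]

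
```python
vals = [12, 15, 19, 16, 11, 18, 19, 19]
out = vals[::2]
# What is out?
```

vals has length 8. The slice vals[::2] selects indices [0, 2, 4, 6] (0->12, 2->19, 4->11, 6->19), giving [12, 19, 11, 19].

[12, 19, 11, 19]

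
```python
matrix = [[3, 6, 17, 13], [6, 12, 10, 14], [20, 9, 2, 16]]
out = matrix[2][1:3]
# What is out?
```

matrix[2] = [20, 9, 2, 16]. matrix[2] has length 4. The slice matrix[2][1:3] selects indices [1, 2] (1->9, 2->2), giving [9, 2].

[9, 2]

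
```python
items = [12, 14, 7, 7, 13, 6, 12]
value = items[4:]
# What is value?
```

items has length 7. The slice items[4:] selects indices [4, 5, 6] (4->13, 5->6, 6->12), giving [13, 6, 12].

[13, 6, 12]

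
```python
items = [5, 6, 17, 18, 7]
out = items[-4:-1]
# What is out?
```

items has length 5. The slice items[-4:-1] selects indices [1, 2, 3] (1->6, 2->17, 3->18), giving [6, 17, 18].

[6, 17, 18]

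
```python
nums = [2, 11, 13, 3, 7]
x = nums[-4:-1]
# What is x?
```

nums has length 5. The slice nums[-4:-1] selects indices [1, 2, 3] (1->11, 2->13, 3->3), giving [11, 13, 3].

[11, 13, 3]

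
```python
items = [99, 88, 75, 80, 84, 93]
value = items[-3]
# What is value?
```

items has length 6. Negative index -3 maps to positive index 6 + (-3) = 3. items[3] = 80.

80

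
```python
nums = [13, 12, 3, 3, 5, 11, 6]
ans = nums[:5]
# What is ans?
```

nums has length 7. The slice nums[:5] selects indices [0, 1, 2, 3, 4] (0->13, 1->12, 2->3, 3->3, 4->5), giving [13, 12, 3, 3, 5].

[13, 12, 3, 3, 5]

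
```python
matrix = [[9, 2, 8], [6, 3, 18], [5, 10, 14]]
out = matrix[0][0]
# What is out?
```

matrix[0] = [9, 2, 8]. Taking column 0 of that row yields 9.

9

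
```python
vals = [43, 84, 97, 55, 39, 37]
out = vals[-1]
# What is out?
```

vals has length 6. Negative index -1 maps to positive index 6 + (-1) = 5. vals[5] = 37.

37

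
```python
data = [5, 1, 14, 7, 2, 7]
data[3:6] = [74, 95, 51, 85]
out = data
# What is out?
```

data starts as [5, 1, 14, 7, 2, 7] (length 6). The slice data[3:6] covers indices [3, 4, 5] with values [7, 2, 7]. Replacing that slice with [74, 95, 51, 85] (different length) produces [5, 1, 14, 74, 95, 51, 85].

[5, 1, 14, 74, 95, 51, 85]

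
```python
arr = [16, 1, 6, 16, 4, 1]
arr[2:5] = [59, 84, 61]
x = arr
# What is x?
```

arr starts as [16, 1, 6, 16, 4, 1] (length 6). The slice arr[2:5] covers indices [2, 3, 4] with values [6, 16, 4]. Replacing that slice with [59, 84, 61] (same length) produces [16, 1, 59, 84, 61, 1].

[16, 1, 59, 84, 61, 1]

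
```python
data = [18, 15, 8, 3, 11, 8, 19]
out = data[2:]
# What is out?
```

data has length 7. The slice data[2:] selects indices [2, 3, 4, 5, 6] (2->8, 3->3, 4->11, 5->8, 6->19), giving [8, 3, 11, 8, 19].

[8, 3, 11, 8, 19]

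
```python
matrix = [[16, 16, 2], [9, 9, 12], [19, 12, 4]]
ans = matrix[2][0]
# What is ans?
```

matrix[2] = [19, 12, 4]. Taking column 0 of that row yields 19.

19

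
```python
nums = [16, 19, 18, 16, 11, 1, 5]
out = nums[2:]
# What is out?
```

nums has length 7. The slice nums[2:] selects indices [2, 3, 4, 5, 6] (2->18, 3->16, 4->11, 5->1, 6->5), giving [18, 16, 11, 1, 5].

[18, 16, 11, 1, 5]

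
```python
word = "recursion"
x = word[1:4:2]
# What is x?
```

word has length 9. The slice word[1:4:2] selects indices [1, 3] (1->'e', 3->'u'), giving 'eu'.

'eu'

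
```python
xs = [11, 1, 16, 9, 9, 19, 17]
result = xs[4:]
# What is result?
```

xs has length 7. The slice xs[4:] selects indices [4, 5, 6] (4->9, 5->19, 6->17), giving [9, 19, 17].

[9, 19, 17]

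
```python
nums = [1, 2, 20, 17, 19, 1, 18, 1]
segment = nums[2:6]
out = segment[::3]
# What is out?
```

nums has length 8. The slice nums[2:6] selects indices [2, 3, 4, 5] (2->20, 3->17, 4->19, 5->1), giving [20, 17, 19, 1]. So segment = [20, 17, 19, 1]. segment has length 4. The slice segment[::3] selects indices [0, 3] (0->20, 3->1), giving [20, 1].

[20, 1]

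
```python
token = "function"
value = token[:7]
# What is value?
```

token has length 8. The slice token[:7] selects indices [0, 1, 2, 3, 4, 5, 6] (0->'f', 1->'u', 2->'n', 3->'c', 4->'t', 5->'i', 6->'o'), giving 'functio'.

'functio'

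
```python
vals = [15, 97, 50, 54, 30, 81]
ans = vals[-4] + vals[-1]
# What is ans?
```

vals has length 6. Negative index -4 maps to positive index 6 + (-4) = 2. vals[2] = 50.
vals has length 6. Negative index -1 maps to positive index 6 + (-1) = 5. vals[5] = 81.
Sum: 50 + 81 = 131.

131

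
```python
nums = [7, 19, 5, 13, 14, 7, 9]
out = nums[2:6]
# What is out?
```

nums has length 7. The slice nums[2:6] selects indices [2, 3, 4, 5] (2->5, 3->13, 4->14, 5->7), giving [5, 13, 14, 7].

[5, 13, 14, 7]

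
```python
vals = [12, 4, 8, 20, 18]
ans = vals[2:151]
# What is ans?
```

vals has length 5. The slice vals[2:151] selects indices [2, 3, 4] (2->8, 3->20, 4->18), giving [8, 20, 18].

[8, 20, 18]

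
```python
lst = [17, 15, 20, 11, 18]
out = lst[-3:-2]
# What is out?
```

lst has length 5. The slice lst[-3:-2] selects indices [2] (2->20), giving [20].

[20]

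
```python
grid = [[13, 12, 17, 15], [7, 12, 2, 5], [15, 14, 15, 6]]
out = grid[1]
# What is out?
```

grid has 3 rows. Row 1 is [7, 12, 2, 5].

[7, 12, 2, 5]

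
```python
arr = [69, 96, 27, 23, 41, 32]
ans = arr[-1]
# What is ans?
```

arr has length 6. Negative index -1 maps to positive index 6 + (-1) = 5. arr[5] = 32.

32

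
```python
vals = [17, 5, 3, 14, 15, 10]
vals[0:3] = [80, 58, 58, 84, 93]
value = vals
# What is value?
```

vals starts as [17, 5, 3, 14, 15, 10] (length 6). The slice vals[0:3] covers indices [0, 1, 2] with values [17, 5, 3]. Replacing that slice with [80, 58, 58, 84, 93] (different length) produces [80, 58, 58, 84, 93, 14, 15, 10].

[80, 58, 58, 84, 93, 14, 15, 10]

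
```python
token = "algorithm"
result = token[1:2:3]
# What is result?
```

token has length 9. The slice token[1:2:3] selects indices [1] (1->'l'), giving 'l'.

'l'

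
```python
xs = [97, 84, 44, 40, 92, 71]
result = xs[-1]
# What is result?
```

xs has length 6. Negative index -1 maps to positive index 6 + (-1) = 5. xs[5] = 71.

71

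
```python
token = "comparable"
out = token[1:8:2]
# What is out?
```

token has length 10. The slice token[1:8:2] selects indices [1, 3, 5, 7] (1->'o', 3->'p', 5->'r', 7->'b'), giving 'oprb'.

'oprb'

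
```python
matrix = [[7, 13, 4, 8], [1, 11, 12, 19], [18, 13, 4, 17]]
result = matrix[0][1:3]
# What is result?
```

matrix[0] = [7, 13, 4, 8]. matrix[0] has length 4. The slice matrix[0][1:3] selects indices [1, 2] (1->13, 2->4), giving [13, 4].

[13, 4]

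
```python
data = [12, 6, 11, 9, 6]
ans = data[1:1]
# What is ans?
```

data has length 5. The slice data[1:1] resolves to an empty index range, so the result is [].

[]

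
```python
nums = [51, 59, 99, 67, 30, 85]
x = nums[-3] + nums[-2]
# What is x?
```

nums has length 6. Negative index -3 maps to positive index 6 + (-3) = 3. nums[3] = 67.
nums has length 6. Negative index -2 maps to positive index 6 + (-2) = 4. nums[4] = 30.
Sum: 67 + 30 = 97.

97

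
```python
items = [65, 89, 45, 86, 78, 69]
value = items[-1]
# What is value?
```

items has length 6. Negative index -1 maps to positive index 6 + (-1) = 5. items[5] = 69.

69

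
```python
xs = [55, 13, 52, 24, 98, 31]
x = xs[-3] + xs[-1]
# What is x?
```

xs has length 6. Negative index -3 maps to positive index 6 + (-3) = 3. xs[3] = 24.
xs has length 6. Negative index -1 maps to positive index 6 + (-1) = 5. xs[5] = 31.
Sum: 24 + 31 = 55.

55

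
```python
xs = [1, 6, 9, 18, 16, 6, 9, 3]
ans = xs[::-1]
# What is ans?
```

xs has length 8. The slice xs[::-1] selects indices [7, 6, 5, 4, 3, 2, 1, 0] (7->3, 6->9, 5->6, 4->16, 3->18, 2->9, 1->6, 0->1), giving [3, 9, 6, 16, 18, 9, 6, 1].

[3, 9, 6, 16, 18, 9, 6, 1]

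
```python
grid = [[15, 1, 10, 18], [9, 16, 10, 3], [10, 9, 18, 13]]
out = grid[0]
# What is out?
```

grid has 3 rows. Row 0 is [15, 1, 10, 18].

[15, 1, 10, 18]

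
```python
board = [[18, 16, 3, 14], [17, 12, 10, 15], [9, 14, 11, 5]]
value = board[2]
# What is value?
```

board has 3 rows. Row 2 is [9, 14, 11, 5].

[9, 14, 11, 5]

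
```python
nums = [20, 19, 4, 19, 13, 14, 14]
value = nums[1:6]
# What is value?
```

nums has length 7. The slice nums[1:6] selects indices [1, 2, 3, 4, 5] (1->19, 2->4, 3->19, 4->13, 5->14), giving [19, 4, 19, 13, 14].

[19, 4, 19, 13, 14]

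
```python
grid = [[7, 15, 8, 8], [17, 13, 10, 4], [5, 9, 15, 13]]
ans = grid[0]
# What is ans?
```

grid has 3 rows. Row 0 is [7, 15, 8, 8].

[7, 15, 8, 8]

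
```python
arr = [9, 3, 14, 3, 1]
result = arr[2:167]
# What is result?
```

arr has length 5. The slice arr[2:167] selects indices [2, 3, 4] (2->14, 3->3, 4->1), giving [14, 3, 1].

[14, 3, 1]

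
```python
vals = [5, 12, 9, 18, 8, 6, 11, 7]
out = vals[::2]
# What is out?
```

vals has length 8. The slice vals[::2] selects indices [0, 2, 4, 6] (0->5, 2->9, 4->8, 6->11), giving [5, 9, 8, 11].

[5, 9, 8, 11]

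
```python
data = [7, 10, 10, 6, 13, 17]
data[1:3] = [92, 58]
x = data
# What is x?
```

data starts as [7, 10, 10, 6, 13, 17] (length 6). The slice data[1:3] covers indices [1, 2] with values [10, 10]. Replacing that slice with [92, 58] (same length) produces [7, 92, 58, 6, 13, 17].

[7, 92, 58, 6, 13, 17]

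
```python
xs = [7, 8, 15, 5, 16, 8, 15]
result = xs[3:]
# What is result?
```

xs has length 7. The slice xs[3:] selects indices [3, 4, 5, 6] (3->5, 4->16, 5->8, 6->15), giving [5, 16, 8, 15].

[5, 16, 8, 15]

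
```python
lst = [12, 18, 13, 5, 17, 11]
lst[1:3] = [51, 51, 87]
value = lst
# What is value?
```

lst starts as [12, 18, 13, 5, 17, 11] (length 6). The slice lst[1:3] covers indices [1, 2] with values [18, 13]. Replacing that slice with [51, 51, 87] (different length) produces [12, 51, 51, 87, 5, 17, 11].

[12, 51, 51, 87, 5, 17, 11]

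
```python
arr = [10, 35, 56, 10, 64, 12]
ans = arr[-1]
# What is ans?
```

arr has length 6. Negative index -1 maps to positive index 6 + (-1) = 5. arr[5] = 12.

12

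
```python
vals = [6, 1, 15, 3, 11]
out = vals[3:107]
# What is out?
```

vals has length 5. The slice vals[3:107] selects indices [3, 4] (3->3, 4->11), giving [3, 11].

[3, 11]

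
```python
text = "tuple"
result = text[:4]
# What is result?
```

text has length 5. The slice text[:4] selects indices [0, 1, 2, 3] (0->'t', 1->'u', 2->'p', 3->'l'), giving 'tupl'.

'tupl'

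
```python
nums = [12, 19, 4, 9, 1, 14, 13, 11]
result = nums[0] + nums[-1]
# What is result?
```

nums has length 8. nums[0] = 12.
nums has length 8. Negative index -1 maps to positive index 8 + (-1) = 7. nums[7] = 11.
Sum: 12 + 11 = 23.

23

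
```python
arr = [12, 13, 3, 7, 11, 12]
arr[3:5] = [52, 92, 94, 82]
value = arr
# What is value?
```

arr starts as [12, 13, 3, 7, 11, 12] (length 6). The slice arr[3:5] covers indices [3, 4] with values [7, 11]. Replacing that slice with [52, 92, 94, 82] (different length) produces [12, 13, 3, 52, 92, 94, 82, 12].

[12, 13, 3, 52, 92, 94, 82, 12]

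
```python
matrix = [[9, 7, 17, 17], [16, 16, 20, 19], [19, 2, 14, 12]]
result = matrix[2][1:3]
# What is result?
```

matrix[2] = [19, 2, 14, 12]. matrix[2] has length 4. The slice matrix[2][1:3] selects indices [1, 2] (1->2, 2->14), giving [2, 14].

[2, 14]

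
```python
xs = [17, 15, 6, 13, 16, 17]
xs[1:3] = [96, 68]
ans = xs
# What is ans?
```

xs starts as [17, 15, 6, 13, 16, 17] (length 6). The slice xs[1:3] covers indices [1, 2] with values [15, 6]. Replacing that slice with [96, 68] (same length) produces [17, 96, 68, 13, 16, 17].

[17, 96, 68, 13, 16, 17]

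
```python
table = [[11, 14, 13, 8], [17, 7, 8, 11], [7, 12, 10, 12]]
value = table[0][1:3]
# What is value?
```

table[0] = [11, 14, 13, 8]. table[0] has length 4. The slice table[0][1:3] selects indices [1, 2] (1->14, 2->13), giving [14, 13].

[14, 13]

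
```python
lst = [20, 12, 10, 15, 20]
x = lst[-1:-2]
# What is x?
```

lst has length 5. The slice lst[-1:-2] resolves to an empty index range, so the result is [].

[]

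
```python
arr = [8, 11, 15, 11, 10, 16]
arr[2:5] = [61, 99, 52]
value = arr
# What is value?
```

arr starts as [8, 11, 15, 11, 10, 16] (length 6). The slice arr[2:5] covers indices [2, 3, 4] with values [15, 11, 10]. Replacing that slice with [61, 99, 52] (same length) produces [8, 11, 61, 99, 52, 16].

[8, 11, 61, 99, 52, 16]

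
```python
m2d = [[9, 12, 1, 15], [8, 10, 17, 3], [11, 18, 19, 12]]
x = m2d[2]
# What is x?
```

m2d has 3 rows. Row 2 is [11, 18, 19, 12].

[11, 18, 19, 12]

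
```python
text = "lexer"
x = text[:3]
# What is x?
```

text has length 5. The slice text[:3] selects indices [0, 1, 2] (0->'l', 1->'e', 2->'x'), giving 'lex'.

'lex'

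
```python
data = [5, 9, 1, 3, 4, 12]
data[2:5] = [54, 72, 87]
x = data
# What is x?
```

data starts as [5, 9, 1, 3, 4, 12] (length 6). The slice data[2:5] covers indices [2, 3, 4] with values [1, 3, 4]. Replacing that slice with [54, 72, 87] (same length) produces [5, 9, 54, 72, 87, 12].

[5, 9, 54, 72, 87, 12]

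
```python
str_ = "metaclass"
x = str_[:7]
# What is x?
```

str_ has length 9. The slice str_[:7] selects indices [0, 1, 2, 3, 4, 5, 6] (0->'m', 1->'e', 2->'t', 3->'a', 4->'c', 5->'l', 6->'a'), giving 'metacla'.

'metacla'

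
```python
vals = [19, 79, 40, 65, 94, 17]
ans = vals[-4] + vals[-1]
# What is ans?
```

vals has length 6. Negative index -4 maps to positive index 6 + (-4) = 2. vals[2] = 40.
vals has length 6. Negative index -1 maps to positive index 6 + (-1) = 5. vals[5] = 17.
Sum: 40 + 17 = 57.

57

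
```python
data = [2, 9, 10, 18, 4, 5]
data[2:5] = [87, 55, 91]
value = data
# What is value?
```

data starts as [2, 9, 10, 18, 4, 5] (length 6). The slice data[2:5] covers indices [2, 3, 4] with values [10, 18, 4]. Replacing that slice with [87, 55, 91] (same length) produces [2, 9, 87, 55, 91, 5].

[2, 9, 87, 55, 91, 5]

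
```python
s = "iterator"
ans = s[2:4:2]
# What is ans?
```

s has length 8. The slice s[2:4:2] selects indices [2] (2->'e'), giving 'e'.

'e'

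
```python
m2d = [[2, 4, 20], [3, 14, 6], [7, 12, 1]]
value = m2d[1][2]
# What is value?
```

m2d[1] = [3, 14, 6]. Taking column 2 of that row yields 6.

6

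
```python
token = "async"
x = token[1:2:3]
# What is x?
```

token has length 5. The slice token[1:2:3] selects indices [1] (1->'s'), giving 's'.

's'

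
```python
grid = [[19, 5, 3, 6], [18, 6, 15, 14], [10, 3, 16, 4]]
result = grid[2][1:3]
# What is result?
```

grid[2] = [10, 3, 16, 4]. grid[2] has length 4. The slice grid[2][1:3] selects indices [1, 2] (1->3, 2->16), giving [3, 16].

[3, 16]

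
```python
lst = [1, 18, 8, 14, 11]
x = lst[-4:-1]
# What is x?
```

lst has length 5. The slice lst[-4:-1] selects indices [1, 2, 3] (1->18, 2->8, 3->14), giving [18, 8, 14].

[18, 8, 14]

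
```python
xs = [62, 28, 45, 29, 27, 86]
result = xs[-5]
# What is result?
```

xs has length 6. Negative index -5 maps to positive index 6 + (-5) = 1. xs[1] = 28.

28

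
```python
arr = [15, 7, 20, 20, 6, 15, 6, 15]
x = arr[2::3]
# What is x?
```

arr has length 8. The slice arr[2::3] selects indices [2, 5] (2->20, 5->15), giving [20, 15].

[20, 15]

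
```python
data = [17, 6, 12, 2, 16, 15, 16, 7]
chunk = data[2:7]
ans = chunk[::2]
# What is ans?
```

data has length 8. The slice data[2:7] selects indices [2, 3, 4, 5, 6] (2->12, 3->2, 4->16, 5->15, 6->16), giving [12, 2, 16, 15, 16]. So chunk = [12, 2, 16, 15, 16]. chunk has length 5. The slice chunk[::2] selects indices [0, 2, 4] (0->12, 2->16, 4->16), giving [12, 16, 16].

[12, 16, 16]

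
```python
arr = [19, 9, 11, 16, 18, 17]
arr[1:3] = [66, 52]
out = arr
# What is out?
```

arr starts as [19, 9, 11, 16, 18, 17] (length 6). The slice arr[1:3] covers indices [1, 2] with values [9, 11]. Replacing that slice with [66, 52] (same length) produces [19, 66, 52, 16, 18, 17].

[19, 66, 52, 16, 18, 17]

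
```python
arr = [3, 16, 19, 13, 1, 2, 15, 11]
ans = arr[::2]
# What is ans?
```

arr has length 8. The slice arr[::2] selects indices [0, 2, 4, 6] (0->3, 2->19, 4->1, 6->15), giving [3, 19, 1, 15].

[3, 19, 1, 15]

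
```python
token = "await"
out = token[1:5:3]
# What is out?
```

token has length 5. The slice token[1:5:3] selects indices [1, 4] (1->'w', 4->'t'), giving 'wt'.

'wt'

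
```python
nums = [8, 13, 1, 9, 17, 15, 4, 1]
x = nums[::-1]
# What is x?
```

nums has length 8. The slice nums[::-1] selects indices [7, 6, 5, 4, 3, 2, 1, 0] (7->1, 6->4, 5->15, 4->17, 3->9, 2->1, 1->13, 0->8), giving [1, 4, 15, 17, 9, 1, 13, 8].

[1, 4, 15, 17, 9, 1, 13, 8]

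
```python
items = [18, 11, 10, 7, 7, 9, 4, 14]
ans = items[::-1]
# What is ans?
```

items has length 8. The slice items[::-1] selects indices [7, 6, 5, 4, 3, 2, 1, 0] (7->14, 6->4, 5->9, 4->7, 3->7, 2->10, 1->11, 0->18), giving [14, 4, 9, 7, 7, 10, 11, 18].

[14, 4, 9, 7, 7, 10, 11, 18]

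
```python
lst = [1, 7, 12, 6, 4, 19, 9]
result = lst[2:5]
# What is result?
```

lst has length 7. The slice lst[2:5] selects indices [2, 3, 4] (2->12, 3->6, 4->4), giving [12, 6, 4].

[12, 6, 4]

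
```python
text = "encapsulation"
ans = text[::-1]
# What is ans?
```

text has length 13. The slice text[::-1] selects indices [12, 11, 10, 9, 8, 7, 6, 5, 4, 3, 2, 1, 0] (12->'n', 11->'o', 10->'i', 9->'t', 8->'a', 7->'l', 6->'u', 5->'s', 4->'p', 3->'a', 2->'c', 1->'n', 0->'e'), giving 'noitaluspacne'.

'noitaluspacne'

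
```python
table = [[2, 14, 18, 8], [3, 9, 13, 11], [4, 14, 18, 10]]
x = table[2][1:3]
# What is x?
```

table[2] = [4, 14, 18, 10]. table[2] has length 4. The slice table[2][1:3] selects indices [1, 2] (1->14, 2->18), giving [14, 18].

[14, 18]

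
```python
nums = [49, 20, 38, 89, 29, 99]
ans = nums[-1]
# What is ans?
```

nums has length 6. Negative index -1 maps to positive index 6 + (-1) = 5. nums[5] = 99.

99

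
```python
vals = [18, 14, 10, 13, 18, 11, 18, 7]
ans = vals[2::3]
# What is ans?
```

vals has length 8. The slice vals[2::3] selects indices [2, 5] (2->10, 5->11), giving [10, 11].

[10, 11]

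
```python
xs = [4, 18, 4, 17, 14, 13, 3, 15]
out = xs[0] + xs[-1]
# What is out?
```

xs has length 8. xs[0] = 4.
xs has length 8. Negative index -1 maps to positive index 8 + (-1) = 7. xs[7] = 15.
Sum: 4 + 15 = 19.

19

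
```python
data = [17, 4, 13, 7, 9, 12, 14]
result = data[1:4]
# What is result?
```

data has length 7. The slice data[1:4] selects indices [1, 2, 3] (1->4, 2->13, 3->7), giving [4, 13, 7].

[4, 13, 7]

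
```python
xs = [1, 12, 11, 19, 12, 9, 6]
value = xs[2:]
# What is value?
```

xs has length 7. The slice xs[2:] selects indices [2, 3, 4, 5, 6] (2->11, 3->19, 4->12, 5->9, 6->6), giving [11, 19, 12, 9, 6].

[11, 19, 12, 9, 6]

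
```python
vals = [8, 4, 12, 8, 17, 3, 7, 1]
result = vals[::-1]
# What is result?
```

vals has length 8. The slice vals[::-1] selects indices [7, 6, 5, 4, 3, 2, 1, 0] (7->1, 6->7, 5->3, 4->17, 3->8, 2->12, 1->4, 0->8), giving [1, 7, 3, 17, 8, 12, 4, 8].

[1, 7, 3, 17, 8, 12, 4, 8]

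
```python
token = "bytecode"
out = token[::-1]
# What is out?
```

token has length 8. The slice token[::-1] selects indices [7, 6, 5, 4, 3, 2, 1, 0] (7->'e', 6->'d', 5->'o', 4->'c', 3->'e', 2->'t', 1->'y', 0->'b'), giving 'edocetyb'.

'edocetyb'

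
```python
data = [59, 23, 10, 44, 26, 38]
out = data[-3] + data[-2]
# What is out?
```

data has length 6. Negative index -3 maps to positive index 6 + (-3) = 3. data[3] = 44.
data has length 6. Negative index -2 maps to positive index 6 + (-2) = 4. data[4] = 26.
Sum: 44 + 26 = 70.

70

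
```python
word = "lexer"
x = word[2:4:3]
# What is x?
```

word has length 5. The slice word[2:4:3] selects indices [2] (2->'x'), giving 'x'.

'x'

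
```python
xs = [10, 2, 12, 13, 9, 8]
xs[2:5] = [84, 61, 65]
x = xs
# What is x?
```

xs starts as [10, 2, 12, 13, 9, 8] (length 6). The slice xs[2:5] covers indices [2, 3, 4] with values [12, 13, 9]. Replacing that slice with [84, 61, 65] (same length) produces [10, 2, 84, 61, 65, 8].

[10, 2, 84, 61, 65, 8]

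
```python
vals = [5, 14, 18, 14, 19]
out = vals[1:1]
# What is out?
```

vals has length 5. The slice vals[1:1] resolves to an empty index range, so the result is [].

[]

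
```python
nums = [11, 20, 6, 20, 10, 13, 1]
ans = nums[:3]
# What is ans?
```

nums has length 7. The slice nums[:3] selects indices [0, 1, 2] (0->11, 1->20, 2->6), giving [11, 20, 6].

[11, 20, 6]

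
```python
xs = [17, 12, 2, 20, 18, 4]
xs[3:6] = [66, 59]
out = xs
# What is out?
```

xs starts as [17, 12, 2, 20, 18, 4] (length 6). The slice xs[3:6] covers indices [3, 4, 5] with values [20, 18, 4]. Replacing that slice with [66, 59] (different length) produces [17, 12, 2, 66, 59].

[17, 12, 2, 66, 59]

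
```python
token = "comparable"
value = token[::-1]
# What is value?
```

token has length 10. The slice token[::-1] selects indices [9, 8, 7, 6, 5, 4, 3, 2, 1, 0] (9->'e', 8->'l', 7->'b', 6->'a', 5->'r', 4->'a', 3->'p', 2->'m', 1->'o', 0->'c'), giving 'elbarapmoc'.

'elbarapmoc'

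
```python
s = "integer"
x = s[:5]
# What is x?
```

s has length 7. The slice s[:5] selects indices [0, 1, 2, 3, 4] (0->'i', 1->'n', 2->'t', 3->'e', 4->'g'), giving 'integ'.

'integ'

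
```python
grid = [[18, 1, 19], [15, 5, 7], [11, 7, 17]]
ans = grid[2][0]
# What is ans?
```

grid[2] = [11, 7, 17]. Taking column 0 of that row yields 11.

11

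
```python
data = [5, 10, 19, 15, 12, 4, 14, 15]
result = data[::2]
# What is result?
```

data has length 8. The slice data[::2] selects indices [0, 2, 4, 6] (0->5, 2->19, 4->12, 6->14), giving [5, 19, 12, 14].

[5, 19, 12, 14]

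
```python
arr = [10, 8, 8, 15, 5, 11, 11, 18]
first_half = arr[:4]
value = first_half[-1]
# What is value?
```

arr has length 8. The slice arr[:4] selects indices [0, 1, 2, 3] (0->10, 1->8, 2->8, 3->15), giving [10, 8, 8, 15]. So first_half = [10, 8, 8, 15]. Then first_half[-1] = 15.

15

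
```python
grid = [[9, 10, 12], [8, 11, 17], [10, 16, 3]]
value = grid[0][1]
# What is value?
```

grid[0] = [9, 10, 12]. Taking column 1 of that row yields 10.

10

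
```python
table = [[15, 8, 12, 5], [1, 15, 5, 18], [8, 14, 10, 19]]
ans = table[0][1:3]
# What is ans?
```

table[0] = [15, 8, 12, 5]. table[0] has length 4. The slice table[0][1:3] selects indices [1, 2] (1->8, 2->12), giving [8, 12].

[8, 12]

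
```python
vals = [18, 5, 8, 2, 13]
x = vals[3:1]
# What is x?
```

vals has length 5. The slice vals[3:1] resolves to an empty index range, so the result is [].

[]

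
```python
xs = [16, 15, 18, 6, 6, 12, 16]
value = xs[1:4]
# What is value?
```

xs has length 7. The slice xs[1:4] selects indices [1, 2, 3] (1->15, 2->18, 3->6), giving [15, 18, 6].

[15, 18, 6]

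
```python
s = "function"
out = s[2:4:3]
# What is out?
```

s has length 8. The slice s[2:4:3] selects indices [2] (2->'n'), giving 'n'.

'n'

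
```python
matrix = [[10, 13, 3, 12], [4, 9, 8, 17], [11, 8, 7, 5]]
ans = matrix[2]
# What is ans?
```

matrix has 3 rows. Row 2 is [11, 8, 7, 5].

[11, 8, 7, 5]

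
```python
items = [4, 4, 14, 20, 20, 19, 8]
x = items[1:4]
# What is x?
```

items has length 7. The slice items[1:4] selects indices [1, 2, 3] (1->4, 2->14, 3->20), giving [4, 14, 20].

[4, 14, 20]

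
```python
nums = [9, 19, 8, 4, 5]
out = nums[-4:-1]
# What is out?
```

nums has length 5. The slice nums[-4:-1] selects indices [1, 2, 3] (1->19, 2->8, 3->4), giving [19, 8, 4].

[19, 8, 4]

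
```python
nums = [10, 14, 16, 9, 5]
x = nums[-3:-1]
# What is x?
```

nums has length 5. The slice nums[-3:-1] selects indices [2, 3] (2->16, 3->9), giving [16, 9].

[16, 9]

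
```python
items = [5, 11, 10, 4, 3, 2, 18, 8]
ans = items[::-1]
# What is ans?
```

items has length 8. The slice items[::-1] selects indices [7, 6, 5, 4, 3, 2, 1, 0] (7->8, 6->18, 5->2, 4->3, 3->4, 2->10, 1->11, 0->5), giving [8, 18, 2, 3, 4, 10, 11, 5].

[8, 18, 2, 3, 4, 10, 11, 5]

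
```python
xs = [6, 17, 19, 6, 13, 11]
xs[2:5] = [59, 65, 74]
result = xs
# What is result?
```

xs starts as [6, 17, 19, 6, 13, 11] (length 6). The slice xs[2:5] covers indices [2, 3, 4] with values [19, 6, 13]. Replacing that slice with [59, 65, 74] (same length) produces [6, 17, 59, 65, 74, 11].

[6, 17, 59, 65, 74, 11]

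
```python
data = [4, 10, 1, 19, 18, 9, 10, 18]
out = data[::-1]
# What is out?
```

data has length 8. The slice data[::-1] selects indices [7, 6, 5, 4, 3, 2, 1, 0] (7->18, 6->10, 5->9, 4->18, 3->19, 2->1, 1->10, 0->4), giving [18, 10, 9, 18, 19, 1, 10, 4].

[18, 10, 9, 18, 19, 1, 10, 4]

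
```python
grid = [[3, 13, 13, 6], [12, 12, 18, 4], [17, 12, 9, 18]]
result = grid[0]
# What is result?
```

grid has 3 rows. Row 0 is [3, 13, 13, 6].

[3, 13, 13, 6]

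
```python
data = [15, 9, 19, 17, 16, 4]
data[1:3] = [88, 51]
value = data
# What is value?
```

data starts as [15, 9, 19, 17, 16, 4] (length 6). The slice data[1:3] covers indices [1, 2] with values [9, 19]. Replacing that slice with [88, 51] (same length) produces [15, 88, 51, 17, 16, 4].

[15, 88, 51, 17, 16, 4]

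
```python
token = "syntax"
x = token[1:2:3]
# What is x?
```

token has length 6. The slice token[1:2:3] selects indices [1] (1->'y'), giving 'y'.

'y'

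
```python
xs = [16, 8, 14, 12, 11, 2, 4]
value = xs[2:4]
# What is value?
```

xs has length 7. The slice xs[2:4] selects indices [2, 3] (2->14, 3->12), giving [14, 12].

[14, 12]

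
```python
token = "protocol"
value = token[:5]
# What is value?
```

token has length 8. The slice token[:5] selects indices [0, 1, 2, 3, 4] (0->'p', 1->'r', 2->'o', 3->'t', 4->'o'), giving 'proto'.

'proto'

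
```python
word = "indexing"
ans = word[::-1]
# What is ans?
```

word has length 8. The slice word[::-1] selects indices [7, 6, 5, 4, 3, 2, 1, 0] (7->'g', 6->'n', 5->'i', 4->'x', 3->'e', 2->'d', 1->'n', 0->'i'), giving 'gnixedni'.

'gnixedni'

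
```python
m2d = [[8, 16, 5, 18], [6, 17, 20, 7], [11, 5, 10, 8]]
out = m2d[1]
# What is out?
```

m2d has 3 rows. Row 1 is [6, 17, 20, 7].

[6, 17, 20, 7]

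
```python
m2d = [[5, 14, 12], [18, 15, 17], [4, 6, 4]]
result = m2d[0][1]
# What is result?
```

m2d[0] = [5, 14, 12]. Taking column 1 of that row yields 14.

14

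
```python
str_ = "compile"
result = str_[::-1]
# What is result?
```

str_ has length 7. The slice str_[::-1] selects indices [6, 5, 4, 3, 2, 1, 0] (6->'e', 5->'l', 4->'i', 3->'p', 2->'m', 1->'o', 0->'c'), giving 'elipmoc'.

'elipmoc'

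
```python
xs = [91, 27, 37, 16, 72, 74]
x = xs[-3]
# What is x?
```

xs has length 6. Negative index -3 maps to positive index 6 + (-3) = 3. xs[3] = 16.

16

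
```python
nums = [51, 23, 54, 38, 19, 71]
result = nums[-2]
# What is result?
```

nums has length 6. Negative index -2 maps to positive index 6 + (-2) = 4. nums[4] = 19.

19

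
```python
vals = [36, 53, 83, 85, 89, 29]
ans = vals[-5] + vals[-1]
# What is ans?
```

vals has length 6. Negative index -5 maps to positive index 6 + (-5) = 1. vals[1] = 53.
vals has length 6. Negative index -1 maps to positive index 6 + (-1) = 5. vals[5] = 29.
Sum: 53 + 29 = 82.

82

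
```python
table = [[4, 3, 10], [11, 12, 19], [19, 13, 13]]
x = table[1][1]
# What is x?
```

table[1] = [11, 12, 19]. Taking column 1 of that row yields 12.

12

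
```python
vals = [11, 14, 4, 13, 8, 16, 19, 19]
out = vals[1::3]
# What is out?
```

vals has length 8. The slice vals[1::3] selects indices [1, 4, 7] (1->14, 4->8, 7->19), giving [14, 8, 19].

[14, 8, 19]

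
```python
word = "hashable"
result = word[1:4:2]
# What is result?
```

word has length 8. The slice word[1:4:2] selects indices [1, 3] (1->'a', 3->'h'), giving 'ah'.

'ah'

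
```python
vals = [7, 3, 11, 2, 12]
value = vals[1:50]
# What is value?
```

vals has length 5. The slice vals[1:50] selects indices [1, 2, 3, 4] (1->3, 2->11, 3->2, 4->12), giving [3, 11, 2, 12].

[3, 11, 2, 12]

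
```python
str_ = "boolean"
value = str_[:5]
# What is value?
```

str_ has length 7. The slice str_[:5] selects indices [0, 1, 2, 3, 4] (0->'b', 1->'o', 2->'o', 3->'l', 4->'e'), giving 'boole'.

'boole'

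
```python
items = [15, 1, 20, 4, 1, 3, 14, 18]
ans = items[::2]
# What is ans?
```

items has length 8. The slice items[::2] selects indices [0, 2, 4, 6] (0->15, 2->20, 4->1, 6->14), giving [15, 20, 1, 14].

[15, 20, 1, 14]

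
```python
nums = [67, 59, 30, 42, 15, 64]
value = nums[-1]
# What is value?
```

nums has length 6. Negative index -1 maps to positive index 6 + (-1) = 5. nums[5] = 64.

64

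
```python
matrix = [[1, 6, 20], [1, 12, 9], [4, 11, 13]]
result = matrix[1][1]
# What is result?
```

matrix[1] = [1, 12, 9]. Taking column 1 of that row yields 12.

12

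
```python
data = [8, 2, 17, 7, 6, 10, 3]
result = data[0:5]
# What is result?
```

data has length 7. The slice data[0:5] selects indices [0, 1, 2, 3, 4] (0->8, 1->2, 2->17, 3->7, 4->6), giving [8, 2, 17, 7, 6].

[8, 2, 17, 7, 6]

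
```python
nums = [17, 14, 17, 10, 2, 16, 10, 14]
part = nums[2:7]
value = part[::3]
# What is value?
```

nums has length 8. The slice nums[2:7] selects indices [2, 3, 4, 5, 6] (2->17, 3->10, 4->2, 5->16, 6->10), giving [17, 10, 2, 16, 10]. So part = [17, 10, 2, 16, 10]. part has length 5. The slice part[::3] selects indices [0, 3] (0->17, 3->16), giving [17, 16].

[17, 16]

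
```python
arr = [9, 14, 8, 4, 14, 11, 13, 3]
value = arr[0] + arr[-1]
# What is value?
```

arr has length 8. arr[0] = 9.
arr has length 8. Negative index -1 maps to positive index 8 + (-1) = 7. arr[7] = 3.
Sum: 9 + 3 = 12.

12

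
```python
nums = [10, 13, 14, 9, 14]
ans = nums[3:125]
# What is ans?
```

nums has length 5. The slice nums[3:125] selects indices [3, 4] (3->9, 4->14), giving [9, 14].

[9, 14]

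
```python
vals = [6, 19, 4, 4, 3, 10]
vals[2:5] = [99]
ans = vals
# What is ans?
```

vals starts as [6, 19, 4, 4, 3, 10] (length 6). The slice vals[2:5] covers indices [2, 3, 4] with values [4, 4, 3]. Replacing that slice with [99] (different length) produces [6, 19, 99, 10].

[6, 19, 99, 10]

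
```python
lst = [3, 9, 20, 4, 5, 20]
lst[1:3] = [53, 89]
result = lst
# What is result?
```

lst starts as [3, 9, 20, 4, 5, 20] (length 6). The slice lst[1:3] covers indices [1, 2] with values [9, 20]. Replacing that slice with [53, 89] (same length) produces [3, 53, 89, 4, 5, 20].

[3, 53, 89, 4, 5, 20]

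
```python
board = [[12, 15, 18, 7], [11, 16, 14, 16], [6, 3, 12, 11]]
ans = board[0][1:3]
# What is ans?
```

board[0] = [12, 15, 18, 7]. board[0] has length 4. The slice board[0][1:3] selects indices [1, 2] (1->15, 2->18), giving [15, 18].

[15, 18]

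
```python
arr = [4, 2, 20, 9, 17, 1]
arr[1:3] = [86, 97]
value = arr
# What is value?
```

arr starts as [4, 2, 20, 9, 17, 1] (length 6). The slice arr[1:3] covers indices [1, 2] with values [2, 20]. Replacing that slice with [86, 97] (same length) produces [4, 86, 97, 9, 17, 1].

[4, 86, 97, 9, 17, 1]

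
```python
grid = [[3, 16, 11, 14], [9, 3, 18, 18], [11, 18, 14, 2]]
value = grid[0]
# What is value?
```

grid has 3 rows. Row 0 is [3, 16, 11, 14].

[3, 16, 11, 14]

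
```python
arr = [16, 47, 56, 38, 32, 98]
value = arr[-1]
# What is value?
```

arr has length 6. Negative index -1 maps to positive index 6 + (-1) = 5. arr[5] = 98.

98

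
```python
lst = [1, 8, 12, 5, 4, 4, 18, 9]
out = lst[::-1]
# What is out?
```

lst has length 8. The slice lst[::-1] selects indices [7, 6, 5, 4, 3, 2, 1, 0] (7->9, 6->18, 5->4, 4->4, 3->5, 2->12, 1->8, 0->1), giving [9, 18, 4, 4, 5, 12, 8, 1].

[9, 18, 4, 4, 5, 12, 8, 1]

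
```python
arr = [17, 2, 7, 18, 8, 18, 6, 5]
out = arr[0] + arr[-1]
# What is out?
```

arr has length 8. arr[0] = 17.
arr has length 8. Negative index -1 maps to positive index 8 + (-1) = 7. arr[7] = 5.
Sum: 17 + 5 = 22.

22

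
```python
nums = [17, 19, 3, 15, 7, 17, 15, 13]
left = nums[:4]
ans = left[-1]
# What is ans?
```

nums has length 8. The slice nums[:4] selects indices [0, 1, 2, 3] (0->17, 1->19, 2->3, 3->15), giving [17, 19, 3, 15]. So left = [17, 19, 3, 15]. Then left[-1] = 15.

15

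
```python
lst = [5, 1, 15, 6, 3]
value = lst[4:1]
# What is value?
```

lst has length 5. The slice lst[4:1] resolves to an empty index range, so the result is [].

[]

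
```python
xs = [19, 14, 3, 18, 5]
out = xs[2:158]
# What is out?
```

xs has length 5. The slice xs[2:158] selects indices [2, 3, 4] (2->3, 3->18, 4->5), giving [3, 18, 5].

[3, 18, 5]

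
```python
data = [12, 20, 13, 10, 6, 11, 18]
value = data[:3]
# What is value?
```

data has length 7. The slice data[:3] selects indices [0, 1, 2] (0->12, 1->20, 2->13), giving [12, 20, 13].

[12, 20, 13]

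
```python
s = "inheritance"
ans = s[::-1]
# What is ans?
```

s has length 11. The slice s[::-1] selects indices [10, 9, 8, 7, 6, 5, 4, 3, 2, 1, 0] (10->'e', 9->'c', 8->'n', 7->'a', 6->'t', 5->'i', 4->'r', 3->'e', 2->'h', 1->'n', 0->'i'), giving 'ecnatirehni'.

'ecnatirehni'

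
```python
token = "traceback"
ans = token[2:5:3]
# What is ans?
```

token has length 9. The slice token[2:5:3] selects indices [2] (2->'a'), giving 'a'.

'a'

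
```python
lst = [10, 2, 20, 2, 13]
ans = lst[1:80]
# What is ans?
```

lst has length 5. The slice lst[1:80] selects indices [1, 2, 3, 4] (1->2, 2->20, 3->2, 4->13), giving [2, 20, 2, 13].

[2, 20, 2, 13]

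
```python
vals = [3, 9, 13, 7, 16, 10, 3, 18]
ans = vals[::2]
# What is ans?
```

vals has length 8. The slice vals[::2] selects indices [0, 2, 4, 6] (0->3, 2->13, 4->16, 6->3), giving [3, 13, 16, 3].

[3, 13, 16, 3]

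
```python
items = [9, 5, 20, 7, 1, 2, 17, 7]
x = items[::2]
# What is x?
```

items has length 8. The slice items[::2] selects indices [0, 2, 4, 6] (0->9, 2->20, 4->1, 6->17), giving [9, 20, 1, 17].

[9, 20, 1, 17]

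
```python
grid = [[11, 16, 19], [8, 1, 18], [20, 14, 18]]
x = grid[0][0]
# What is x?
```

grid[0] = [11, 16, 19]. Taking column 0 of that row yields 11.

11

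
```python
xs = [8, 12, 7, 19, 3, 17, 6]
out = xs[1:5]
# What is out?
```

xs has length 7. The slice xs[1:5] selects indices [1, 2, 3, 4] (1->12, 2->7, 3->19, 4->3), giving [12, 7, 19, 3].

[12, 7, 19, 3]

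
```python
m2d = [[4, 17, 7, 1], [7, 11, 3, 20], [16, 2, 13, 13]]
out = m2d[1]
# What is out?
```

m2d has 3 rows. Row 1 is [7, 11, 3, 20].

[7, 11, 3, 20]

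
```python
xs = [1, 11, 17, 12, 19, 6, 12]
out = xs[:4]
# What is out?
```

xs has length 7. The slice xs[:4] selects indices [0, 1, 2, 3] (0->1, 1->11, 2->17, 3->12), giving [1, 11, 17, 12].

[1, 11, 17, 12]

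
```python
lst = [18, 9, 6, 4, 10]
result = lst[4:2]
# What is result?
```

lst has length 5. The slice lst[4:2] resolves to an empty index range, so the result is [].

[]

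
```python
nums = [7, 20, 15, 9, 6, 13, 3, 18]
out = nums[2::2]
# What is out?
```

nums has length 8. The slice nums[2::2] selects indices [2, 4, 6] (2->15, 4->6, 6->3), giving [15, 6, 3].

[15, 6, 3]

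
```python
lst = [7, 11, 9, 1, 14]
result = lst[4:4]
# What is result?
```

lst has length 5. The slice lst[4:4] resolves to an empty index range, so the result is [].

[]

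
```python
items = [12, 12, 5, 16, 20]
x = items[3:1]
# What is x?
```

items has length 5. The slice items[3:1] resolves to an empty index range, so the result is [].

[]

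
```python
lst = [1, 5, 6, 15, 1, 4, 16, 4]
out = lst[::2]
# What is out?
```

lst has length 8. The slice lst[::2] selects indices [0, 2, 4, 6] (0->1, 2->6, 4->1, 6->16), giving [1, 6, 1, 16].

[1, 6, 1, 16]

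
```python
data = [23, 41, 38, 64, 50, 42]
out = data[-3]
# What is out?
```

data has length 6. Negative index -3 maps to positive index 6 + (-3) = 3. data[3] = 64.

64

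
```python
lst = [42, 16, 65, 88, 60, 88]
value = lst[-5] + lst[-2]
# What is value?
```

lst has length 6. Negative index -5 maps to positive index 6 + (-5) = 1. lst[1] = 16.
lst has length 6. Negative index -2 maps to positive index 6 + (-2) = 4. lst[4] = 60.
Sum: 16 + 60 = 76.

76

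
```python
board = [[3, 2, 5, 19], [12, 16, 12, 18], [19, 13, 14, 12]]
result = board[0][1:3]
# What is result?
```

board[0] = [3, 2, 5, 19]. board[0] has length 4. The slice board[0][1:3] selects indices [1, 2] (1->2, 2->5), giving [2, 5].

[2, 5]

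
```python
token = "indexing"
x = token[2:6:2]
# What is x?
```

token has length 8. The slice token[2:6:2] selects indices [2, 4] (2->'d', 4->'x'), giving 'dx'.

'dx'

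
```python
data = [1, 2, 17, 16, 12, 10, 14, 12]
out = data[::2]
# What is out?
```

data has length 8. The slice data[::2] selects indices [0, 2, 4, 6] (0->1, 2->17, 4->12, 6->14), giving [1, 17, 12, 14].

[1, 17, 12, 14]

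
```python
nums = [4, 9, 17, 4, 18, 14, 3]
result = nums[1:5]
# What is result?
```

nums has length 7. The slice nums[1:5] selects indices [1, 2, 3, 4] (1->9, 2->17, 3->4, 4->18), giving [9, 17, 4, 18].

[9, 17, 4, 18]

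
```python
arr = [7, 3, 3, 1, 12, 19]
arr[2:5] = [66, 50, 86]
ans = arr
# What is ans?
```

arr starts as [7, 3, 3, 1, 12, 19] (length 6). The slice arr[2:5] covers indices [2, 3, 4] with values [3, 1, 12]. Replacing that slice with [66, 50, 86] (same length) produces [7, 3, 66, 50, 86, 19].

[7, 3, 66, 50, 86, 19]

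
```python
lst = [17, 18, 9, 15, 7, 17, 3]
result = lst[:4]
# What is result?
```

lst has length 7. The slice lst[:4] selects indices [0, 1, 2, 3] (0->17, 1->18, 2->9, 3->15), giving [17, 18, 9, 15].

[17, 18, 9, 15]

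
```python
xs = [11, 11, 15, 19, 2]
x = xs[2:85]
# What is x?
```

xs has length 5. The slice xs[2:85] selects indices [2, 3, 4] (2->15, 3->19, 4->2), giving [15, 19, 2].

[15, 19, 2]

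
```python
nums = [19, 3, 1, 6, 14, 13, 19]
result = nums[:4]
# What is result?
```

nums has length 7. The slice nums[:4] selects indices [0, 1, 2, 3] (0->19, 1->3, 2->1, 3->6), giving [19, 3, 1, 6].

[19, 3, 1, 6]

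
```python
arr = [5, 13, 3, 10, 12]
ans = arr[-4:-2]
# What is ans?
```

arr has length 5. The slice arr[-4:-2] selects indices [1, 2] (1->13, 2->3), giving [13, 3].

[13, 3]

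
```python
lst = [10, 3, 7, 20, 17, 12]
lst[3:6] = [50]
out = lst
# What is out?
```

lst starts as [10, 3, 7, 20, 17, 12] (length 6). The slice lst[3:6] covers indices [3, 4, 5] with values [20, 17, 12]. Replacing that slice with [50] (different length) produces [10, 3, 7, 50].

[10, 3, 7, 50]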